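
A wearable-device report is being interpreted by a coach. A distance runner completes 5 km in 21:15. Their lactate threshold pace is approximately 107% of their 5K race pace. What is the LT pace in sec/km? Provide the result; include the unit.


Convert to seconds: 21 min 15 s = 1275 s
Pace per km = 1275 / 5 = 255.0 s/km
LT pace = 255.0 * 1.07 = 272.85 s/km

272.85 s/km


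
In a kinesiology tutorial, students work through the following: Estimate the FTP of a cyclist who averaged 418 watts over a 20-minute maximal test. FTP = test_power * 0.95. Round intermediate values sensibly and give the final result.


FTP = 418 * 0.95 = 397.1 W

397.1 W


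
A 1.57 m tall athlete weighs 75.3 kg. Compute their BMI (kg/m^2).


height^2 = 2.4649 m^2
BMI = 75.3 / 2.4649 = 30.55 kg/m^2

30.55 kg/m^2


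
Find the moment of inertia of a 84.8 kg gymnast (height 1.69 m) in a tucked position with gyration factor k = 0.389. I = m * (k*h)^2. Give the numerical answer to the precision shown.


Radius of gyration = 0.389 * 1.69 = 0.65741 m
I = 84.8 * 0.65741^2
= 84.8 * 0.432188
= 36.65 kg*m^2

36.65 kg*m^2


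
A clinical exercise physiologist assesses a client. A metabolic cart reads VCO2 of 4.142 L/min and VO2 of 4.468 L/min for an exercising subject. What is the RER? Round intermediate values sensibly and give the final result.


RER = VCO2 / VO2 = 4.142 / 4.468 = 0.927

0.927


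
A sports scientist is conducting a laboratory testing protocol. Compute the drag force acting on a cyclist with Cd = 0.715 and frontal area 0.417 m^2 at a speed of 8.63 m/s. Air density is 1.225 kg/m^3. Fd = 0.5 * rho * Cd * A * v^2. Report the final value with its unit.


Step 1: v^2 = 74.4769
Step 2: Fd = 0.5 * 1.225 * 0.715 * 0.417 * 74.4769
= 13.601 N

13.601 N


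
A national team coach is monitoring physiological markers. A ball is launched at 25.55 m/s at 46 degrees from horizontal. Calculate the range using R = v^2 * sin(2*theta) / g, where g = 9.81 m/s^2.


sin(2 * 46) = sin(92) = 0.999391
v^2 = 25.55^2 = 652.8025
R = 652.8025 * 0.999391 / 9.81
= 66.504 m

66.504 m


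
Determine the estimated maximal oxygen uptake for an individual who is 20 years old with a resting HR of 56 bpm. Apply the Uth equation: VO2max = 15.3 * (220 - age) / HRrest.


HRmax = 220 - 20 = 200
VO2max = 15.3 * (200 / 56)
= 15.3 * 3.5714
= 54.64 mL/kg/min

54.64 mL/kg/min


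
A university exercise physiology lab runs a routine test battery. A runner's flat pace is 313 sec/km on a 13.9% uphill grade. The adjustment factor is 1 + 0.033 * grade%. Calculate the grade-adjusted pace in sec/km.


Factor = 1 + 0.033 * 13.9 = 1.4587
Adjusted pace = 313 * 1.4587
= 456.57 sec/km

456.57 s/km


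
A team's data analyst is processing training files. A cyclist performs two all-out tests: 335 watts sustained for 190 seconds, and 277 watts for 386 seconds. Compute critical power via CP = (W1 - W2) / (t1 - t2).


W1 = P1 * t1 = 335 * 190 = 63650 J
W2 = P2 * t2 = 277 * 386 = 106922 J
CP = (63650 - 106922) / (190 - 386)
= 220.78 W

220.78 W


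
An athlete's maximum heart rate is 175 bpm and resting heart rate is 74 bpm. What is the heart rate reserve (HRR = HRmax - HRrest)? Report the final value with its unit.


HRR = HRmax - HRrest
= 175 - 74
= 101 bpm

101 bpm


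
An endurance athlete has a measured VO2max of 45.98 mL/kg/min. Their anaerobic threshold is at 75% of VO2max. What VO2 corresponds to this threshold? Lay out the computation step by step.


Anaerobic threshold VO2 = VO2max * 75%
= 45.98 * 0.75
= 34.49 mL/kg/min

34.49 mL/kg/min


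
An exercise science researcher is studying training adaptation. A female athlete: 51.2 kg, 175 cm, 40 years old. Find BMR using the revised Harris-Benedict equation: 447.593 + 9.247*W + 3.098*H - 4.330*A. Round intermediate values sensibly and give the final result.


Intercept = 447.593
Weight contribution = 9.247 * 51.2 = 473.4464
Height contribution = 3.098 * 175 = 542.15
Age contribution = 4.33 * 40 = 173.2
BMR = 447.593 + 473.4464 + 542.15 - 173.2
= 1289.99 kcal/day

1289.99 kcal/day


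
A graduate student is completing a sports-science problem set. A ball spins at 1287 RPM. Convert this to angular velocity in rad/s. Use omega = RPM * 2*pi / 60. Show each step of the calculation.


omega = 1287 * 2 * pi / 60
= 1287 * 6.28318531 / 60
= 8086.459 / 60
= 134.774 rad/s

134.774 rad/s


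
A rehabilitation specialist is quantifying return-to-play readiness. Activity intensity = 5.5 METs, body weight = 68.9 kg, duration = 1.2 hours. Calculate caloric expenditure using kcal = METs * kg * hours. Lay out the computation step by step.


kcal = 5.5 * 68.9 * 1.2
= 378.95 * 1.2
= 454.74 kcal

454.74 kcal


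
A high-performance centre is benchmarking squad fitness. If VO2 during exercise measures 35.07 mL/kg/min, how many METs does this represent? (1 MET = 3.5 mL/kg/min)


METs = VO2 / 3.5 = 35.07 / 3.5 = 10.02

10.02 METs


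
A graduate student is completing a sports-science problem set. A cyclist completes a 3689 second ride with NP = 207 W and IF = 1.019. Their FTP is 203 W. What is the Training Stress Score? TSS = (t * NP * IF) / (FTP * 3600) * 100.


t * NP * IF = 3689 * 207 * 1.019 = 778131.837
FTP * 3600 = 730800
TSS = (778131.837 / 730800) * 100 = 106.48

106.48 TSS


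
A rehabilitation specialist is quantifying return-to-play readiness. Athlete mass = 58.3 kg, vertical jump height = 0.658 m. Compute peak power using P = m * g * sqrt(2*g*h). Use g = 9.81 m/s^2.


sqrt(2 * 9.81 * 0.658) = sqrt(12.90996) = 3.593043 m/s
P = 58.3 * 9.81 * 3.593043
= 2054.94 W

2054.94 W


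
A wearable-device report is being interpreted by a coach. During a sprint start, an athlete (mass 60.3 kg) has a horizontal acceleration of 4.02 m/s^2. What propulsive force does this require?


Propulsive force = mass * acceleration
= 60.3 kg * 4.02 m/s^2
= 242.41 N

242.41 N


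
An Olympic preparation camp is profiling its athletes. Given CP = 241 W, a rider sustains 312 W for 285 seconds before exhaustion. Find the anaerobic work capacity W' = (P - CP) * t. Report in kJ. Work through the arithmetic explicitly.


Excess power = 312 - 241 = 71 W
Work above CP = 71 * 285 = 20235 J
W' = 20.235 kJ

20.235 kJ


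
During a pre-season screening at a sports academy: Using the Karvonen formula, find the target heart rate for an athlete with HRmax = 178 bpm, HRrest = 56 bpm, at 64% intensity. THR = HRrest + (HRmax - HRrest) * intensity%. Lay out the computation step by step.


HRR = 178 - 56 = 122
THR = 56 + 122 * 0.64
= 56 + 78.08
= 134.08 bpm

134.08 bpm


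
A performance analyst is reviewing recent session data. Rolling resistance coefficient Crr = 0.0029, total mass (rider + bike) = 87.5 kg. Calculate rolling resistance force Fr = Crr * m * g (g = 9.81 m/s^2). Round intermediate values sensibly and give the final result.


Fr = Crr * m * g
= 0.0029 * 87.5 * 9.81
= 2.489 N

2.489 N


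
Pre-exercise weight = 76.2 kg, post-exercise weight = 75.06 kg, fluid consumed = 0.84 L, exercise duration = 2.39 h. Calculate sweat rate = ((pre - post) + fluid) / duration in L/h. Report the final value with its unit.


Weight loss = 76.2 - 75.06 = 1.14 kg (approx L)
Total sweat = 1.14 + 0.84 = 1.98 L
Sweat rate = 1.98 / 2.39 = 0.828 L/h

0.828 L/h


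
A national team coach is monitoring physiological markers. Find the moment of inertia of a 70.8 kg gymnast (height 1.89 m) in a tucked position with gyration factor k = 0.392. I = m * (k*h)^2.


Radius of gyration = 0.392 * 1.89 = 0.74088 m
I = 70.8 * 0.74088^2
= 70.8 * 0.548903
= 38.862 kg*m^2

38.862 kg*m^2


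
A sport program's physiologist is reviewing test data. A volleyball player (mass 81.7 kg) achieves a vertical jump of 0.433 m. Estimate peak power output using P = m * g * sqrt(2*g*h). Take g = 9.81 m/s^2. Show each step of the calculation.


2 * g * h = 2 * 9.81 * 0.433 = 8.49546
sqrt(8.49546) = 2.914697 m/s
P = 81.7 * 9.81 * 2.914697 = 2336.06 W

2336.06 W


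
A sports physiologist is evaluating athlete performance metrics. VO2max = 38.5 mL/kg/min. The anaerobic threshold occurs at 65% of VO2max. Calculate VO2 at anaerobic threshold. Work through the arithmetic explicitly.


AT fraction = 65 / 100 = 0.65
AT VO2 = 38.5 * 0.65
= 25.03 mL/kg/min

25.03 mL/kg/min


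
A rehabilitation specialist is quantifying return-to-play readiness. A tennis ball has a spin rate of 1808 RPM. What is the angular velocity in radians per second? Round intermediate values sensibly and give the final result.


Convert RPM to rad/s: multiply by 2*pi and divide by 60
omega = 1808 * 2 * pi / 60
= 189.333 rad/s

189.333 rad/s


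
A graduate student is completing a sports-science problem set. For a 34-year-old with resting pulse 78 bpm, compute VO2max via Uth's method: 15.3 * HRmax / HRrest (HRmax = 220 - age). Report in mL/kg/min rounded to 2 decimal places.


Step 1: HRmax = 220 - 34 = 186 bpm
Step 2: Ratio = 186 / 78 = 2.3846
Step 3: VO2max = 15.3 * 2.3846 = 36.48 mL/kg/min

36.48 mL/kg/min


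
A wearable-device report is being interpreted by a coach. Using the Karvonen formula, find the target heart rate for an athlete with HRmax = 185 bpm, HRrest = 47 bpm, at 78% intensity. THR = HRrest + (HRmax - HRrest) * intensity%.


HRR = 185 - 47 = 138
THR = 47 + 138 * 0.78
= 47 + 107.64
= 154.64 bpm

154.64 bpm


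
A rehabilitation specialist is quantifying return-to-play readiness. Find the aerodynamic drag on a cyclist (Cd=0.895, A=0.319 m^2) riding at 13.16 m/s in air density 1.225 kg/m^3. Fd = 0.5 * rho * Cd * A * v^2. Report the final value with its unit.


Fd = 0.5 * 1.225 * 0.895 * 0.319 * 13.16^2
= 0.5 * 1.225 * 0.895 * 0.319 * 173.1856
= 30.285 N

30.285 N


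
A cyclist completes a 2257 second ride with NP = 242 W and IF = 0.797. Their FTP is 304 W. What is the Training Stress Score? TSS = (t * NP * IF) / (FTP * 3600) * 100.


t * NP * IF = 2257 * 242 * 0.797 = 435316.618
FTP * 3600 = 1094400
TSS = (435316.618 / 1094400) * 100 = 39.78

39.78 TSS


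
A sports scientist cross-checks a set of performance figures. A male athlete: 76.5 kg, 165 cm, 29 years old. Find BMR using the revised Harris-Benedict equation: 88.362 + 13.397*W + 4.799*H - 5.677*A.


Intercept = 88.362
Weight contribution = 13.397 * 76.5 = 1024.8705
Height contribution = 4.799 * 165 = 791.835
Age contribution = 5.677 * 29 = 164.633
BMR = 88.362 + 1024.8705 + 791.835 - 164.633
= 1740.43 kcal/day

1740.43 kcal/day


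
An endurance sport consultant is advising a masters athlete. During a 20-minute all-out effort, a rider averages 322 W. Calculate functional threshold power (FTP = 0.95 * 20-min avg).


FTP = 0.95 * 322
= 305.9 W

305.9 W


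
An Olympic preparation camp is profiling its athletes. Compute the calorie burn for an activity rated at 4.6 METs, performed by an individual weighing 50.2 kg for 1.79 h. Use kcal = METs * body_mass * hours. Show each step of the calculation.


Product of METs and mass = 4.6 * 50.2 = 230.92
Total kcal = 230.92 * 1.79 = 413.35 kcal

413.35 kcal


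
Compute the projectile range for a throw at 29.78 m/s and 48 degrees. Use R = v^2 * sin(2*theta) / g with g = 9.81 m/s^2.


Two times the angle = 96 degrees
sin(96) = 0.994522
R = 886.8484 * 0.994522 / 9.81 = 89.907 m

89.907 m


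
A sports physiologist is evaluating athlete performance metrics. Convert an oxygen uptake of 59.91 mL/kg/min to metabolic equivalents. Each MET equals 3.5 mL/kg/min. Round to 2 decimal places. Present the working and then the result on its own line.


One MET = 3.5 mL/kg/min
Number of METs = 59.91 / 3.5
= 17.12 METs

17.12 METs


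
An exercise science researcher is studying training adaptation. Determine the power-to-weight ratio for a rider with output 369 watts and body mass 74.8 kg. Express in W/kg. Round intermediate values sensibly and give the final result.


P/W = 369 / 74.8 = 4.933 W/kg

4.933 W/kg


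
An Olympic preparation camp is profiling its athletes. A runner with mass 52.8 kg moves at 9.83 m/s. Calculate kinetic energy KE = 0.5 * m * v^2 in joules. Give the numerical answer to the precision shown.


v^2 = 9.83^2 = 96.6289
KE = 0.5 * 52.8 * 96.6289
= 2551.0 J

2551.0 J


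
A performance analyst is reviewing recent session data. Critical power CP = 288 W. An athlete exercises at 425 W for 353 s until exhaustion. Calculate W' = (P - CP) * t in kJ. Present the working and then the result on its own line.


P - CP = 425 - 288 = 137 W
W' = 137 * 353 = 48361 J
= 48361 / 1000 = 48.361 kJ

48.361 kJ


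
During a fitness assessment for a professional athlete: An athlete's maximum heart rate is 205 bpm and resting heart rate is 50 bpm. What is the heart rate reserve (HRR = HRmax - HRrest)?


HRR = HRmax - HRrest
= 205 - 50
= 155 bpm

155 bpm


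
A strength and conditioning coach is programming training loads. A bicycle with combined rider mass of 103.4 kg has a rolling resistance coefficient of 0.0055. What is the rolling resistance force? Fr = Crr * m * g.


Fr = 0.0055 * 103.4 * 9.81
= 0.5687 * 9.81
= 5.579 N

5.579 N


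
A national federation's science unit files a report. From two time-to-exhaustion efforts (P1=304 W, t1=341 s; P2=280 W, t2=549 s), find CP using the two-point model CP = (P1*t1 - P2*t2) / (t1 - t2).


Work in trial 1 = 103664 J
Work in trial 2 = 153720 J
Delta work = -50056 J
Delta time = -208 s
CP = -50056 / -208 = 240.65 W

240.65 W


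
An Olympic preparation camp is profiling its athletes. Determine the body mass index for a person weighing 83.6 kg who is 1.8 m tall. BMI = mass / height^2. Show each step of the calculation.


BMI = mass / height^2
= 83.6 / 1.8^2
= 83.6 / 3.24
= 25.8 kg/m^2

25.8 kg/m^2


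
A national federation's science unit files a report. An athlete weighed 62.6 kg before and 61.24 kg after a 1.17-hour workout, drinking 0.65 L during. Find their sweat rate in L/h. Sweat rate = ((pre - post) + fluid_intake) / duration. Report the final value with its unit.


Body mass change = 1.36 kg
Total sweat loss = 1.36 + 0.65 = 2.01 L
Rate = 2.01 / 1.17 = 1.718 L/h

1.718 L/h


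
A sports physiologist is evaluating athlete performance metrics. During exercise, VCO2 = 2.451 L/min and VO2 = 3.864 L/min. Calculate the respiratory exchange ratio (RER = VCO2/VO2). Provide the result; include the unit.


RER = VCO2 / VO2
= 2.451 / 3.864
= 0.6343

0.6343


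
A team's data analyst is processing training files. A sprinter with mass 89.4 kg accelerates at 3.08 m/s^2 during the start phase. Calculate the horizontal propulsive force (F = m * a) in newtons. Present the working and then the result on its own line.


F = m * a
= 89.4 * 3.08
= 275.35 N

275.35 N


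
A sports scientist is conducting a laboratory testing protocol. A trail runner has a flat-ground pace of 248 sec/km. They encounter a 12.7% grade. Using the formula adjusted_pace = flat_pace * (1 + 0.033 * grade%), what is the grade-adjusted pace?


Grade factor = 1 + 0.033 * 12.7 = 1.4191
Adjusted = 248 * 1.4191 = 351.94 sec/km

351.94 s/km


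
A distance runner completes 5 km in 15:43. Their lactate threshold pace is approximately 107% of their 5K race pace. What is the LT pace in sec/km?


Convert to seconds: 15 min 43 s = 943 s
Pace per km = 943 / 5 = 188.6 s/km
LT pace = 188.6 * 1.07 = 201.8 s/km

201.8 s/km


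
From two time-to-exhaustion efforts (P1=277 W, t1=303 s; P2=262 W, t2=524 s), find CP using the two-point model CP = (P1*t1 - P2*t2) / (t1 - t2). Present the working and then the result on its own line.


Work in trial 1 = 83931 J
Work in trial 2 = 137288 J
Delta work = -53357 J
Delta time = -221 s
CP = -53357 / -221 = 241.43 W

241.43 W


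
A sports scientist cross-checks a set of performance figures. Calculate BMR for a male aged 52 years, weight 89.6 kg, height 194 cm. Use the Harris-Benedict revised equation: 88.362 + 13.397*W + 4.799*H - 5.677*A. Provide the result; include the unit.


Substituting values:
W term = 13.397 * 89.6 = 1200.3712
H term = 4.799 * 194 = 931.006
A term = 5.677 * 52 = 295.204
BMR = 1924.54 kcal/day

1924.54 kcal/day


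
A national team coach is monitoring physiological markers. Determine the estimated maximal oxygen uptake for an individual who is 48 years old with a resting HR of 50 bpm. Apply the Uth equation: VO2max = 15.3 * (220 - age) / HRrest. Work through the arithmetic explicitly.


HRmax = 220 - 48 = 172
VO2max = 15.3 * (172 / 50)
= 15.3 * 3.44
= 52.63 mL/kg/min

52.63 mL/kg/min


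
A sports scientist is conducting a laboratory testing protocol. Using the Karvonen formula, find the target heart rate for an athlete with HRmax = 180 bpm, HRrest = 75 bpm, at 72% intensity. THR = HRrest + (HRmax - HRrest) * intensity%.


HRR = 180 - 75 = 105
THR = 75 + 105 * 0.72
= 75 + 75.6
= 150.6 bpm

150.6 bpm


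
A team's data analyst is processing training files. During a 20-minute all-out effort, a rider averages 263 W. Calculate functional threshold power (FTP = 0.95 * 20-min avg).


FTP = 0.95 * 263
= 249.85 W

249.85 W


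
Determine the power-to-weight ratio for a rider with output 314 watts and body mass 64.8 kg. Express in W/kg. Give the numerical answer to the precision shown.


P/W = 314 / 64.8 = 4.846 W/kg

4.846 W/kg


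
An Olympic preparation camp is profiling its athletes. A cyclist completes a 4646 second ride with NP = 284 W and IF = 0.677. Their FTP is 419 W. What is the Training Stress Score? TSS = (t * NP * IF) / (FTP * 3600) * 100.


t * NP * IF = 4646 * 284 * 0.677 = 893277.128
FTP * 3600 = 1508400
TSS = (893277.128 / 1508400) * 100 = 59.22

59.22 TSS


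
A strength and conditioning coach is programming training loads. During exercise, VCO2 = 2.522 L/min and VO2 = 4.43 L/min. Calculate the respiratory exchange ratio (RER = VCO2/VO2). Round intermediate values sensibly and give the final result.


RER = VCO2 / VO2
= 2.522 / 4.43
= 0.5693

0.5693


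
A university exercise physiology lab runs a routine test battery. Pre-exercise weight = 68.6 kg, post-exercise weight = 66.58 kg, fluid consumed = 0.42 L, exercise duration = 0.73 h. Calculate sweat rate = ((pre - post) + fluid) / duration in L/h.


Weight loss = 68.6 - 66.58 = 2.02 kg (approx L)
Total sweat = 2.02 + 0.42 = 2.44 L
Sweat rate = 2.44 / 0.73 = 3.342 L/h

3.342 L/h


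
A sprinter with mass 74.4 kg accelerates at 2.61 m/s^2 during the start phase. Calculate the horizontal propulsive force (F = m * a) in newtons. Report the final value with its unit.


F = m * a
= 74.4 * 2.61
= 194.18 N

194.18 N


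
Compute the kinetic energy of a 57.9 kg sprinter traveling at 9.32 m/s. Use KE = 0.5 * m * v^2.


Velocity squared = 86.8624
KE = 0.5 * 57.9 * 86.8624 = 2514.67 J

2514.67 J


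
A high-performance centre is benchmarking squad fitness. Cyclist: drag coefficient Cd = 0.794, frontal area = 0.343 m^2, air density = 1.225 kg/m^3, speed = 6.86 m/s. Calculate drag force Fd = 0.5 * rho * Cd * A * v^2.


v^2 = 6.86^2 = 47.0596
Fd = 0.5 * 1.225 * 0.794 * 0.343 * 47.0596
= 7.85 N

7.85 N


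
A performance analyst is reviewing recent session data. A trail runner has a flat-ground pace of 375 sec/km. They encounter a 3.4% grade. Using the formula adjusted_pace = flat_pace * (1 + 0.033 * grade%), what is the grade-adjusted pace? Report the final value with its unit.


Grade factor = 1 + 0.033 * 3.4 = 1.1122
Adjusted = 375 * 1.1122 = 417.08 sec/km

417.08 s/km


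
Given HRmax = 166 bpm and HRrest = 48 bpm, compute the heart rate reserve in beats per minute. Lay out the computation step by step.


Heart rate reserve = maximum HR minus resting HR
HRR = 166 - 48 = 118 bpm

118 bpm


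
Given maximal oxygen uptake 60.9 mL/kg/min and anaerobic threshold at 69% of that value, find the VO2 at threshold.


Percentage as decimal = 0.69
VO2 at AT = 60.9 * 0.69 = 42.02 mL/kg/min

42.02 mL/kg/min


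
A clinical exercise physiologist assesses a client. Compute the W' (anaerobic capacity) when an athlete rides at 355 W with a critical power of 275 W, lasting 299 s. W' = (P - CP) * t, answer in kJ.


Above-CP power = 80 W
Duration = 299 s
W' = 80 * 299 = 23920 J
Convert: 23920 / 1000 = 23.92 kJ

23.92 kJ


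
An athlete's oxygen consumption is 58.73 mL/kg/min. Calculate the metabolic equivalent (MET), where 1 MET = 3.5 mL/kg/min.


MET = VO2 / 3.5
= 58.73 / 3.5
= 16.78 METs

16.78 METs


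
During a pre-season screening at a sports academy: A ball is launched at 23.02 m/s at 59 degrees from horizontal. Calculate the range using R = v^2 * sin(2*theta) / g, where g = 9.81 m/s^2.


sin(2 * 59) = sin(118) = 0.882948
v^2 = 23.02^2 = 529.9204
R = 529.9204 * 0.882948 / 9.81
= 47.695 m

47.695 m


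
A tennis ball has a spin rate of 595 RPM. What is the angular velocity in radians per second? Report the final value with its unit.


Convert RPM to rad/s: multiply by 2*pi and divide by 60
omega = 595 * 2 * pi / 60
= 62.308 rad/s

62.308 rad/s


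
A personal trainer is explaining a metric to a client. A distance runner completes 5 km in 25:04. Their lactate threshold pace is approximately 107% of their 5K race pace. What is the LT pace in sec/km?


Convert to seconds: 25 min 4 s = 1504 s
Pace per km = 1504 / 5 = 300.8 s/km
LT pace = 300.8 * 1.07 = 321.86 s/km

321.86 s/km


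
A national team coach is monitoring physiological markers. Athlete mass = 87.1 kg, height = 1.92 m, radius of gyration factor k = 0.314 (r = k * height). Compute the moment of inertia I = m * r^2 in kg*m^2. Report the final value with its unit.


r = k * height = 0.314 * 1.92 = 0.60288 m
r^2 = 0.60288^2 = 0.363464
I = 87.1 * 0.363464 = 31.658 kg*m^2

31.658 kg*m^2


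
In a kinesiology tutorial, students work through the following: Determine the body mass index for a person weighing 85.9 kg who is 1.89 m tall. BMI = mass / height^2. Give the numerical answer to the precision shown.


BMI = mass / height^2
= 85.9 / 1.89^2
= 85.9 / 3.5721
= 24.05 kg/m^2

24.05 kg/m^2


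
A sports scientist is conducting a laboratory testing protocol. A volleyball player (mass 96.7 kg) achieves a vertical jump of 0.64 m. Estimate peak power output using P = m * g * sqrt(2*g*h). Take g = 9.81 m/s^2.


2 * g * h = 2 * 9.81 * 0.64 = 12.5568
sqrt(12.5568) = 3.543558 m/s
P = 96.7 * 9.81 * 3.543558 = 3361.51 W

3361.51 W


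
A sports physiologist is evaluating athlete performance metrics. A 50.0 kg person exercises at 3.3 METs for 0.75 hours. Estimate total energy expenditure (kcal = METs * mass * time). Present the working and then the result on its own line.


Energy = METs * mass(kg) * time(h)
= 3.3 * 50.0 * 0.75
= 123.75 kcal

123.75 kcal


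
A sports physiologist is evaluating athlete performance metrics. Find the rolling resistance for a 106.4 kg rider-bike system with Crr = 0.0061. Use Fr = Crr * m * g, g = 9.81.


m * g = 106.4 * 9.81 = 1043.784 N
Fr = 0.0061 * 1043.784 = 6.367 N

6.367 N


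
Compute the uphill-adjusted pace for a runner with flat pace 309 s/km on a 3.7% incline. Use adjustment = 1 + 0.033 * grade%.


Adjustment factor = 1 + 0.033 * 3.7 = 1.1221
Grade-adjusted pace = 309 * 1.1221 = 346.73 s/km

346.73 s/km


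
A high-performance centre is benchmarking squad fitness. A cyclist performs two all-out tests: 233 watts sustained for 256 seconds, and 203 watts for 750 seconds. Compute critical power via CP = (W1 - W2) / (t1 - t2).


W1 = P1 * t1 = 233 * 256 = 59648 J
W2 = P2 * t2 = 203 * 750 = 152250 J
CP = (59648 - 152250) / (256 - 750)
= 187.45 W

187.45 W


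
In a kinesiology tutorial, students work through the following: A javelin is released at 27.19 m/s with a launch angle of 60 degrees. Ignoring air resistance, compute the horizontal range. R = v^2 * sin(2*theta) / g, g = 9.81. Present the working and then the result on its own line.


Launch speed squared = 739.2961
sin(2 * 60 deg) = 0.866025
Range = 739.2961 * 0.866025 / 9.81
= 65.265 m

65.265 m


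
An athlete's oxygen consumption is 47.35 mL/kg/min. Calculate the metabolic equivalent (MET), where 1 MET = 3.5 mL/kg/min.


MET = VO2 / 3.5
= 47.35 / 3.5
= 13.53 METs

13.53 METs


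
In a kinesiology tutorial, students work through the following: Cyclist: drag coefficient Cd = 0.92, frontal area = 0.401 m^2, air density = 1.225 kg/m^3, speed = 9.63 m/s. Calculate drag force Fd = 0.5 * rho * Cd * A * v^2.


v^2 = 9.63^2 = 92.7369
Fd = 0.5 * 1.225 * 0.92 * 0.401 * 92.7369
= 20.955 N

20.955 N


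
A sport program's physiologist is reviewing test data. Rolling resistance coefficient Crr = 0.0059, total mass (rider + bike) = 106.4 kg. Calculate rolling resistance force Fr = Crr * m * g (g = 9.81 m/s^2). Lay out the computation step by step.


Fr = Crr * m * g
= 0.0059 * 106.4 * 9.81
= 6.158 N

6.158 N


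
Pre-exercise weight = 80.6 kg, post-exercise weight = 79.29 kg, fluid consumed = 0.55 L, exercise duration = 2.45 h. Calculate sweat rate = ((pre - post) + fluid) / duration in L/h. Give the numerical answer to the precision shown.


Weight loss = 80.6 - 79.29 = 1.31 kg (approx L)
Total sweat = 1.31 + 0.55 = 1.86 L
Sweat rate = 1.86 / 2.45 = 0.759 L/h

0.759 L/h


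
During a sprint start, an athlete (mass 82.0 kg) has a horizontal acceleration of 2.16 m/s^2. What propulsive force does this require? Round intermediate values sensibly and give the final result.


Propulsive force = mass * acceleration
= 82.0 kg * 2.16 m/s^2
= 177.12 N

177.12 N


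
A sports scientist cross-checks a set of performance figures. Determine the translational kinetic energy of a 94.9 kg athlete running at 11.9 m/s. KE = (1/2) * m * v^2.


KE = 0.5 * m * v^2
= 0.5 * 94.9 * 11.9^2
= 0.5 * 94.9 * 141.61
= 6719.39 J

6719.39 J


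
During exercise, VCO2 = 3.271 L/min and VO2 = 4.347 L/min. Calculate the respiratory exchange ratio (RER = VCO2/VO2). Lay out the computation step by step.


RER = VCO2 / VO2
= 3.271 / 4.347
= 0.7525

0.7525


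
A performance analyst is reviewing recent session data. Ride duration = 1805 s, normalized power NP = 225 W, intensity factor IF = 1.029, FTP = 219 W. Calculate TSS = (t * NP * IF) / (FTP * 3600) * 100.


Numerator = 1805 * 225 * 1.029 = 417902.625
Denominator = 219 * 3600 = 788400
TSS = 417902.625 / 788400 * 100
= 53.01

53.01 TSS


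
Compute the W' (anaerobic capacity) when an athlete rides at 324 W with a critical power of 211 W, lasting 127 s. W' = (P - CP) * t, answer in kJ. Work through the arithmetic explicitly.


Above-CP power = 113 W
Duration = 127 s
W' = 113 * 127 = 14351 J
Convert: 14351 / 1000 = 14.351 kJ

14.351 kJ


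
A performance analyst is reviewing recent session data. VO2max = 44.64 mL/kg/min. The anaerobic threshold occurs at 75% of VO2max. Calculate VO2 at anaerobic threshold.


AT fraction = 75 / 100 = 0.75
AT VO2 = 44.64 * 0.75
= 33.48 mL/kg/min

33.48 mL/kg/min


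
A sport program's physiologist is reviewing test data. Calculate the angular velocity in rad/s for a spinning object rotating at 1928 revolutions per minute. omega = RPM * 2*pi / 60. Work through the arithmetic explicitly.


omega = RPM * 2*pi / 60
= 1928 * 6.28318531 / 60
= 201.9 rad/s

201.9 rad/s


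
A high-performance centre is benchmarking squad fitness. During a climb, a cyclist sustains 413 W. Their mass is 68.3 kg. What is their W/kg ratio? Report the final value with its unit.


Power-to-weight = 413 W / 68.3 kg
= 6.047 W/kg

6.047 W/kg


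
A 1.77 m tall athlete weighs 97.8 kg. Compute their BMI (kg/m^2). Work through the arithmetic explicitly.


height^2 = 3.1329 m^2
BMI = 97.8 / 3.1329 = 31.22 kg/m^2

31.22 kg/m^2


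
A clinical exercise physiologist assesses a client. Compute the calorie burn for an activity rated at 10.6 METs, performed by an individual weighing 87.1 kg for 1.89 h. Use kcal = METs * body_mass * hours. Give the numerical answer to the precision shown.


Product of METs and mass = 10.6 * 87.1 = 923.26
Total kcal = 923.26 * 1.89 = 1744.96 kcal

1744.96 kcal


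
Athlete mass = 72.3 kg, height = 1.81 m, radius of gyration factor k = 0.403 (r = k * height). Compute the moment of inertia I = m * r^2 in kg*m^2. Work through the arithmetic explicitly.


r = k * height = 0.403 * 1.81 = 0.72943 m
r^2 = 0.72943^2 = 0.532068
I = 72.3 * 0.532068 = 38.469 kg*m^2

38.469 kg*m^2


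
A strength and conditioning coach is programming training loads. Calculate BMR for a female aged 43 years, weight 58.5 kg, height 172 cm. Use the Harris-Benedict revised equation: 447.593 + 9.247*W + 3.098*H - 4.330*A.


Substituting values:
W term = 9.247 * 58.5 = 540.9495
H term = 3.098 * 172 = 532.856
A term = 4.330 * 43 = 186.19
BMR = 1335.21 kcal/day

1335.21 kcal/day


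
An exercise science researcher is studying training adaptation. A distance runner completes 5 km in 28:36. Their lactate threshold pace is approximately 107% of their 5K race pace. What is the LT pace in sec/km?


Convert to seconds: 28 min 36 s = 1716 s
Pace per km = 1716 / 5 = 343.2 s/km
LT pace = 343.2 * 1.07 = 367.22 s/km

367.22 s/km


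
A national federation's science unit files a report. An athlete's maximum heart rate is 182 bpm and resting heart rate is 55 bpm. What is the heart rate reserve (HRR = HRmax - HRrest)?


HRR = HRmax - HRrest
= 182 - 55
= 127 bpm

127 bpm


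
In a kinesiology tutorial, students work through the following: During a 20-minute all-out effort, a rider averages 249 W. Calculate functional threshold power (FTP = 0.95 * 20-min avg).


FTP = 0.95 * 249
= 236.55 W

236.55 W


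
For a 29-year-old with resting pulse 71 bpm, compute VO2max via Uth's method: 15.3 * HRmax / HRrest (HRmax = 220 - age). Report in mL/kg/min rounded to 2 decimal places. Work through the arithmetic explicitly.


Step 1: HRmax = 220 - 29 = 191 bpm
Step 2: Ratio = 191 / 71 = 2.6901
Step 3: VO2max = 15.3 * 2.6901 = 41.16 mL/kg/min

41.16 mL/kg/min


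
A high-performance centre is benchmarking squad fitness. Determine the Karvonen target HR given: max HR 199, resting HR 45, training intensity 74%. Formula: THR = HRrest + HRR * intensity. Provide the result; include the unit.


HRR = HRmax - HRrest = 199 - 45 = 154
THR = 45 + 154 * 0.74
= 158.96 bpm

158.96 bpm


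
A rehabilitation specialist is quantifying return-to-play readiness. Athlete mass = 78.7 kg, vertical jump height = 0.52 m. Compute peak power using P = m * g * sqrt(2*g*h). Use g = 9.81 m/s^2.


sqrt(2 * 9.81 * 0.52) = sqrt(10.2024) = 3.19412 m/s
P = 78.7 * 9.81 * 3.19412
= 2466.01 W

2466.01 W


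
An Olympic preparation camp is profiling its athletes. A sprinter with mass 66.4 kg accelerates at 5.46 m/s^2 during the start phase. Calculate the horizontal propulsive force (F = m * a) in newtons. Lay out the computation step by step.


F = m * a
= 66.4 * 5.46
= 362.54 N

362.54 N


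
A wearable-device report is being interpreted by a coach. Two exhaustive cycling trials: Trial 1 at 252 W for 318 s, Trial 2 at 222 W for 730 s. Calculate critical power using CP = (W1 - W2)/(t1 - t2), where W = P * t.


W1 = 252 * 318 = 80136 J
W2 = 222 * 730 = 162060 J
CP = (80136 - 162060) / (318 - 730)
= -81924 / -412
= 198.84 W

198.84 W


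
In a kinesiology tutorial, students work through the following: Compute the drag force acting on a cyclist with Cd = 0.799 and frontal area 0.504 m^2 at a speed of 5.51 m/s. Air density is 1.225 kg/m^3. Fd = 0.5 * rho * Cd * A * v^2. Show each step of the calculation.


Step 1: v^2 = 30.3601
Step 2: Fd = 0.5 * 1.225 * 0.799 * 0.504 * 30.3601
= 7.488 N

7.488 N


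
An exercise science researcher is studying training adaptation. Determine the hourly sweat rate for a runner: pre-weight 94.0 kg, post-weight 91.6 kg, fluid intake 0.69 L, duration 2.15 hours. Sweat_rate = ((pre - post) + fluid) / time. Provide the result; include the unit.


Mass lost = 94.0 - 91.6 = 2.4 kg
Add fluid consumed: 2.4 + 0.69 = 3.09 L total sweat
Sweat rate = 3.09 / 2.15 = 1.437 L/h

1.437 L/h


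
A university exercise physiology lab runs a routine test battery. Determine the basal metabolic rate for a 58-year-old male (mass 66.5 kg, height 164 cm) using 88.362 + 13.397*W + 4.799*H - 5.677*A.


BMR = 88.362 + 13.397*66.5 + 4.799*164 - 5.677*58
= 1437.03 kcal/day

1437.03 kcal/day


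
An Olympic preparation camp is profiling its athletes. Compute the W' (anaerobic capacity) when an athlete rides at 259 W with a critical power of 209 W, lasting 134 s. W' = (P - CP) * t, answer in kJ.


Above-CP power = 50 W
Duration = 134 s
W' = 50 * 134 = 6700 J
Convert: 6700 / 1000 = 6.7 kJ

6.7 kJ


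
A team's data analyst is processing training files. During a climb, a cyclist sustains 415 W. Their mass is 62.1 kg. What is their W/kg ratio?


Power-to-weight = 415 W / 62.1 kg
= 6.683 W/kg

6.683 W/kg


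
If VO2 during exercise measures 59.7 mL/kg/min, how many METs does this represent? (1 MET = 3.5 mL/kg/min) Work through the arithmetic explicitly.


METs = VO2 / 3.5 = 59.7 / 3.5 = 17.06

17.06 METs


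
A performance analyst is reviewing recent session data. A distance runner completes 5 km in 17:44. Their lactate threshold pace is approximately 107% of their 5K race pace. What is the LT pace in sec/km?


Convert to seconds: 17 min 44 s = 1064 s
Pace per km = 1064 / 5 = 212.8 s/km
LT pace = 212.8 * 1.07 = 227.7 s/km

227.7 s/km


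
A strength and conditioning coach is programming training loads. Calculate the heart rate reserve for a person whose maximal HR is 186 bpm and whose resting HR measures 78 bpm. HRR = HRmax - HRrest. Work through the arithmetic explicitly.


HRmax = 186 bpm
HRrest = 78 bpm
HRR = 186 - 78 = 108 bpm

108 bpm


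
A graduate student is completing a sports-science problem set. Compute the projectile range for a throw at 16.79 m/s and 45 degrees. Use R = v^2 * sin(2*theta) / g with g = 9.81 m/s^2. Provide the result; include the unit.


Two times the angle = 90 degrees
sin(90) = 1.0
R = 281.9041 * 1.0 / 9.81 = 28.736 m

28.736 m


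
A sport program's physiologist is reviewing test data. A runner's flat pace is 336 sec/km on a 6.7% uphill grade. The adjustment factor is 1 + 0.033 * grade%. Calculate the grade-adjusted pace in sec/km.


Factor = 1 + 0.033 * 6.7 = 1.2211
Adjusted pace = 336 * 1.2211
= 410.29 sec/km

410.29 s/km


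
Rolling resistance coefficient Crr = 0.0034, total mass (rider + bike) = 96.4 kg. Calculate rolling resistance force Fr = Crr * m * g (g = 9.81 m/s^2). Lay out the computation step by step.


Fr = Crr * m * g
= 0.0034 * 96.4 * 9.81
= 3.215 N

3.215 N


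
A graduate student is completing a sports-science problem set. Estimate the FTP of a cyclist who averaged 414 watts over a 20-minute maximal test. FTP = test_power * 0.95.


FTP = 414 * 0.95 = 393.3 W

393.3 W


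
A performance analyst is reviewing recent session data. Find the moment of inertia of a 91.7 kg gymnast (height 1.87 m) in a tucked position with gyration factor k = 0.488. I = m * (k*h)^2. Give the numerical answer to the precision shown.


Radius of gyration = 0.488 * 1.87 = 0.91256 m
I = 91.7 * 0.91256^2
= 91.7 * 0.832766
= 76.365 kg*m^2

76.365 kg*m^2


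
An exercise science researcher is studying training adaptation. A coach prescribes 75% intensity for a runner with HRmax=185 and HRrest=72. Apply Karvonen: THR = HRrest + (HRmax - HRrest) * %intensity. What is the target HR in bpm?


Heart rate reserve = 185 - 72 = 113
Intensity fraction = 75 / 100 = 0.75
THR = 72 + 113 * 0.75 = 156.75 bpm

156.75 bpm


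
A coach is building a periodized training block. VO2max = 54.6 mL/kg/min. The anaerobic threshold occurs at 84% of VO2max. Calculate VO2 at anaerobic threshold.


AT fraction = 84 / 100 = 0.84
AT VO2 = 54.6 * 0.84
= 45.86 mL/kg/min

45.86 mL/kg/min


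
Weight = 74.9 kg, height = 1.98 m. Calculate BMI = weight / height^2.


height^2 = 1.98^2 = 3.9204
BMI = 74.9 / 3.9204 = 19.11 kg/m^2

19.11 kg/m^2


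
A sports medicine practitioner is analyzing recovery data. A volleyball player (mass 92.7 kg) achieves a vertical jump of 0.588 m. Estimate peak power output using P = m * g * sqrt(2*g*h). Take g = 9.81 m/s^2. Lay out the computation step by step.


2 * g * h = 2 * 9.81 * 0.588 = 11.53656
sqrt(11.53656) = 3.396551 m/s
P = 92.7 * 9.81 * 3.396551 = 3088.78 W

3088.78 W


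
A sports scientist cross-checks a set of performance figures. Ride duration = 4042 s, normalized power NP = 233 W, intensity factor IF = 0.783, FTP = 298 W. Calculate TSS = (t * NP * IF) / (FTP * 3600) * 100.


Numerator = 4042 * 233 * 0.783 = 737418.438
Denominator = 298 * 3600 = 1072800
TSS = 737418.438 / 1072800 * 100
= 68.74

68.74 TSS


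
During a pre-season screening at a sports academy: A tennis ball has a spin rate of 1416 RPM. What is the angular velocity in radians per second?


Convert RPM to rad/s: multiply by 2*pi and divide by 60
omega = 1416 * 2 * pi / 60
= 148.283 rad/s

148.283 rad/s


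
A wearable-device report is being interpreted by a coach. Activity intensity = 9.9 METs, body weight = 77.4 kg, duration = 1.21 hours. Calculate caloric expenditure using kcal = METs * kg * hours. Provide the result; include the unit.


kcal = 9.9 * 77.4 * 1.21
= 766.26 * 1.21
= 927.17 kcal

927.17 kcal


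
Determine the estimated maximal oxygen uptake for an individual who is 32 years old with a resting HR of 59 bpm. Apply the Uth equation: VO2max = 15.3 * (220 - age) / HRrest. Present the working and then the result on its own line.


HRmax = 220 - 32 = 188
VO2max = 15.3 * (188 / 59)
= 15.3 * 3.1864
= 48.75 mL/kg/min

48.75 mL/kg/min


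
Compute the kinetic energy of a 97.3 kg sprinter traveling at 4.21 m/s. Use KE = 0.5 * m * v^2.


Velocity squared = 17.7241
KE = 0.5 * 97.3 * 17.7241 = 862.28 J

862.28 J


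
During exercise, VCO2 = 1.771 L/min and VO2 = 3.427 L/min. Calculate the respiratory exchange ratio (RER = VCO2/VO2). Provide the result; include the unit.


RER = VCO2 / VO2
= 1.771 / 3.427
= 0.5168

0.5168


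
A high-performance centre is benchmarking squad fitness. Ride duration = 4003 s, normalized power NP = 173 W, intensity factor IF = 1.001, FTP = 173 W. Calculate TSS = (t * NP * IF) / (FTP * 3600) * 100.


Numerator = 4003 * 173 * 1.001 = 693211.519
Denominator = 173 * 3600 = 622800
TSS = 693211.519 / 622800 * 100
= 111.31

111.31 TSS


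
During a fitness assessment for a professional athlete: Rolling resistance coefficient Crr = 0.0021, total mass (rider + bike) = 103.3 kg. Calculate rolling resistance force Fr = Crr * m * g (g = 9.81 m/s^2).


Fr = Crr * m * g
= 0.0021 * 103.3 * 9.81
= 2.128 N

2.128 N


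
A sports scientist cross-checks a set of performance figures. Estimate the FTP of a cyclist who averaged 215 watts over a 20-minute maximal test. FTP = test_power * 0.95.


FTP = 215 * 0.95 = 204.25 W

204.25 W


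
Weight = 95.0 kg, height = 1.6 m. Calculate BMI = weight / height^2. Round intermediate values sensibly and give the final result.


height^2 = 1.6^2 = 2.56
BMI = 95.0 / 2.56 = 37.11 kg/m^2

37.11 kg/m^2


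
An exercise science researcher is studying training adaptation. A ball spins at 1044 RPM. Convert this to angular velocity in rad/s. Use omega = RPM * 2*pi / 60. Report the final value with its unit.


omega = 1044 * 2 * pi / 60
= 1044 * 6.28318531 / 60
= 6559.645 / 60
= 109.327 rad/s

109.327 rad/s


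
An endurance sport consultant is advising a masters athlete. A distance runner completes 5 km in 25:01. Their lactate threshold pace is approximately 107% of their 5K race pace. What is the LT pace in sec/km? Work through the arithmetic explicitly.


Convert to seconds: 25 min 1 s = 1501 s
Pace per km = 1501 / 5 = 300.2 s/km
LT pace = 300.2 * 1.07 = 321.21 s/km

321.21 s/km


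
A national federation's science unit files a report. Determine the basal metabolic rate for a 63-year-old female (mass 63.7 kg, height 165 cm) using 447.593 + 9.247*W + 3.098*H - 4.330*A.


BMR = 447.593 + 9.247*63.7 + 3.098*165 - 4.330*63
= 1275.01 kcal/day

1275.01 kcal/day
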